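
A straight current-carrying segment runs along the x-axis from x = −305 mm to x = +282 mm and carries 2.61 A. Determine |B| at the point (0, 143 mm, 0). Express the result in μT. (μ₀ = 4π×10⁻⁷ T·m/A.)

For a finite straight segment, B = (μ₀I/4πd)(sinθ₁ + sinθ₂), where θ₁, θ₂ are the angles from the perpendicular to each end.
The perpendicular distance is d = 0.143 m; the end-offsets along the wire are a = 0.305 m and b = 0.282 m.
sinθ₁ = 0.305/√(0.305²+0.143²) = 0.9054; sinθ₂ = 0.282/√(0.282²+0.143²) = 0.8919.
B = (4π×10⁻⁷ × 2.61) / (4π × 0.143) × (0.9054 + 0.8919) = 3.28×10⁻⁶ T.

B ≈ 3.28 μT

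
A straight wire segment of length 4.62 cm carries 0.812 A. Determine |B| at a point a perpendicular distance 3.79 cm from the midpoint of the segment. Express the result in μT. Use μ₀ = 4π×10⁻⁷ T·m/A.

For a finite straight segment, B = (μ₀I/4πd)(sinθ₁ + sinθ₂), where θ₁, θ₂ are the angles from the perpendicular to each end.
The perpendicular from the point meets the wire at its midpoint, so each end is L/2 = 0.0231 m away along the wire.
sinθ₁ = 0.0231/√(0.0231²+0.0379²) = 0.5204; sinθ₂ = 0.0231/√(0.0231²+0.0379²) = 0.5204.
B = (4π×10⁻⁷ × 0.812) / (4π × 0.0379) × (0.5204 + 0.5204) = 2.23×10⁻⁶ T.

B ≈ 2.23 μT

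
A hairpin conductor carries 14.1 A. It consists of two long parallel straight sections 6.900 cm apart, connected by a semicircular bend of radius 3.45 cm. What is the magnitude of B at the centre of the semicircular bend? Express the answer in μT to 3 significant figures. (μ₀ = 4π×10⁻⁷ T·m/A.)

B ≈ 210 μT

The semicircular arc contributes B_arc = μ₀I·π/(4πR) = μ₀I/(4R) = 1.28×10⁻⁴ T.
Each semi-infinite lead is at perpendicular distance R = 0.0345 m from the centre, with the perpendicular foot at its near end, so it contributes μ₀I/(4πR); both point the same way, together 8.17×10⁻⁵ T.
Arc and leads all point the same direction: B = 1.28×10⁻⁴ + 8.17×10⁻⁵ = 2.10×10⁻⁴ T.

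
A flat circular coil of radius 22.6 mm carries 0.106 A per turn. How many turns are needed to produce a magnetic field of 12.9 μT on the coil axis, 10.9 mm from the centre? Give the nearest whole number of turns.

N = 6

For an N-turn coil, B = Nμ₀IR²/[2(R²+z²)^(3/2)]. A single turn gives B₁ = 2.15×10⁻⁶ T with R = 0.0226 m, z = 0.0109 m.
N = B/B₁ = 1.29×10⁻⁵ / 2.15×10⁻⁶ = 5.99.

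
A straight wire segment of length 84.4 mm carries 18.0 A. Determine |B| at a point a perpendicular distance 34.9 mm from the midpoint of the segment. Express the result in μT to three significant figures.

For a finite straight segment, B = (μ₀I/4πd)(sinθ₁ + sinθ₂), where θ₁, θ₂ are the angles from the perpendicular to each end.
The perpendicular from the point meets the wire at its midpoint, so each end is L/2 = 0.0422 m away along the wire.
sinθ₁ = 0.0422/√(0.0422²+0.0349²) = 0.7706; sinθ₂ = 0.0422/√(0.0422²+0.0349²) = 0.7706.
B = (4π×10⁻⁷ × 18.0) / (4π × 0.0349) × (0.7706 + 0.7706) = 7.95×10⁻⁵ T.

B ≈ 79.5 μT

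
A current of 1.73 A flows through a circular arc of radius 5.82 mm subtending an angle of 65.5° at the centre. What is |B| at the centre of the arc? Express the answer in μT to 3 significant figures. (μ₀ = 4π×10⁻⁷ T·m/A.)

B ≈ 34.0 μT

The Biot–Savart field of a circular arc at its centre is B = μ₀Iφ/(4πR), with φ = 1.143 rad.
B = (4π×10⁻⁷ × 1.73 × 1.143) / (4π × 0.00582) = 3.40×10⁻⁵ T.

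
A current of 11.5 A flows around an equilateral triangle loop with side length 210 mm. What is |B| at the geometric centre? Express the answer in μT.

Each side is a finite straight segment at perpendicular distance d = a/(2 tan(π/3)) = 0.06062 m from the centre, with end-angles ±π/3.
One side contributes B₁ = (μ₀I/4πd)·2 sin(π/3) = 3.29×10⁻⁵ T.
All 3 sides add in the same direction: B = 3 × 3.29×10⁻⁵ = 9.86×10⁻⁵ T.

B ≈ 98.6 μT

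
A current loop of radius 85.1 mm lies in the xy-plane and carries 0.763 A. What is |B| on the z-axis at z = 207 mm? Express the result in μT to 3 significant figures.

B ≈ 0.310 μT

On the axis of a circular loop, B = μ₀IR² / [2(R²+z²)^(3/2)].
R² + z² = (0.0851)² + (0.207)² = 0.05009 m², and (R²+z²)^(3/2) = 1.12×10⁻² m³.
B = (4π×10⁻⁷ × 0.763 × 0.007242) / (2 × 1.12×10⁻²) = 3.10×10⁻⁷ T.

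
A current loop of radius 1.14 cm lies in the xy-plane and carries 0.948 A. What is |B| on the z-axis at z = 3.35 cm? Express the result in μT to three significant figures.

B ≈ 1.75 μT

On the axis of a circular loop, B = μ₀IR² / [2(R²+z²)^(3/2)].
R² + z² = (0.0114)² + (0.0335)² = 0.001252 m², and (R²+z²)^(3/2) = 4.43×10⁻⁵ m³.
B = (4π×10⁻⁷ × 0.948 × 0.00013) / (2 × 4.43×10⁻⁵) = 1.75×10⁻⁶ T.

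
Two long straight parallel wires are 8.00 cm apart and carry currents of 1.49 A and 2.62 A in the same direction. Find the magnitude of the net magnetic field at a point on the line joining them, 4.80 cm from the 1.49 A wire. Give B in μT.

B ≈ 10.2 μT

Each long wire gives B = μ₀I/(2πd). Distances are d₁ = 0.048 m and d₂ = 0.032 m.
B₁ = 6.21×10⁻⁶ T, B₂ = 1.64×10⁻⁵ T.
Between parallel currents the two contributions point in opposite directions, so they subtract. B = |B₁ − B₂| = |6.21×10⁻⁶ − 1.64×10⁻⁵| = 1.02×10⁻⁵ T.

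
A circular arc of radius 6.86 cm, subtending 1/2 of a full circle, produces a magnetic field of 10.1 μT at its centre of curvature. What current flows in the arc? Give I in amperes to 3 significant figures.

I ≈ 2.21 A

For a circular arc, B = μ₀Iφ/(4πR) with φ in radians; here φ = 3.142 rad.
So I = 4πRB/(μ₀φ) = 4π × 0.0686 × 1.01×10⁻⁵ / (4π×10⁻⁷ × 3.142) = 2.21 A.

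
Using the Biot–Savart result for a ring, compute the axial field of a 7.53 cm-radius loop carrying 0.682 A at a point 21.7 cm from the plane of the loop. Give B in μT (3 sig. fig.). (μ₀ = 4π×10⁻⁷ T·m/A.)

On the axis of a circular loop, B = μ₀IR² / [2(R²+z²)^(3/2)].
R² + z² = (0.0753)² + (0.217)² = 0.05276 m², and (R²+z²)^(3/2) = 1.21×10⁻² m³.
B = (4π×10⁻⁷ × 0.682 × 0.00567) / (2 × 1.21×10⁻²) = 2.00×10⁻⁷ T.

B ≈ 0.200 μT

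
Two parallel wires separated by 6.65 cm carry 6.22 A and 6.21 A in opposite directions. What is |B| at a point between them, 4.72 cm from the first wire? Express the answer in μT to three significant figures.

B ≈ 90.7 μT

Each long wire gives B = μ₀I/(2πd). Distances are d₁ = 0.0472 m and d₂ = 0.0193 m.
B₁ = 2.64×10⁻⁵ T, B₂ = 6.44×10⁻⁵ T.
Between antiparallel currents both contributions point the same way, so they add. B = B₁ + B₂ = 2.64×10⁻⁵ + 6.44×10⁻⁵ = 9.07×10⁻⁵ T.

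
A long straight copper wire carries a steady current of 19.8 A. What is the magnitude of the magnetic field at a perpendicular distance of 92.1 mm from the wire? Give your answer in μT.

B ≈ 43.0 μT

For an infinitely long straight wire, B = μ₀I/(2πd).
B = (4π×10⁻⁷ × 19.8) / (2π × 0.0921) = 4.30×10⁻⁵ T.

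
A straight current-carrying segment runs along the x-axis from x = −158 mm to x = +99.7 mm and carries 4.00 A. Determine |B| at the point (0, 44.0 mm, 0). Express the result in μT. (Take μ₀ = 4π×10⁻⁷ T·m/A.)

B ≈ 17.1 μT

For a finite straight segment, B = (μ₀I/4πd)(sinθ₁ + sinθ₂), where θ₁, θ₂ are the angles from the perpendicular to each end.
The perpendicular distance is d = 0.044 m; the end-offsets along the wire are a = 0.158 m and b = 0.0997 m.
sinθ₁ = 0.158/√(0.158²+0.044²) = 0.9633; sinθ₂ = 0.0997/√(0.0997²+0.044²) = 0.9149.
B = (4π×10⁻⁷ × 4.00) / (4π × 0.044) × (0.9633 + 0.9149) = 1.71×10⁻⁵ T.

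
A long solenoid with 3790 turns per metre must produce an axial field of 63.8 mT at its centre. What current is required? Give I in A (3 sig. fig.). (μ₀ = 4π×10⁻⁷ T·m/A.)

I ≈ 13.4 A

Inside a long solenoid B = μ₀nI with n = 3790 m⁻¹, so I = B/(μ₀n).
I = 6.38×10⁻² / (4π×10⁻⁷ × 3790) = 13.4 A.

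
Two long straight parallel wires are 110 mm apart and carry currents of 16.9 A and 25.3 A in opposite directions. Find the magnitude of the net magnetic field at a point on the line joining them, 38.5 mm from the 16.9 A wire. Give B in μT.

Each long wire gives B = μ₀I/(2πd). Distances are d₁ = 0.0385 m and d₂ = 0.0715 m.
B₁ = 8.78×10⁻⁵ T, B₂ = 7.08×10⁻⁵ T.
Between antiparallel currents both contributions point the same way, so they add. B = B₁ + B₂ = 8.78×10⁻⁵ + 7.08×10⁻⁵ = 1.59×10⁻⁴ T.

B ≈ 159 μT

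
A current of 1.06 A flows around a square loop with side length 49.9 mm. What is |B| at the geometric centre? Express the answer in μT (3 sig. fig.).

Each side is a finite straight segment at perpendicular distance d = a/(2 tan(π/4)) = 0.02495 m from the centre, with end-angles ±π/4.
One side contributes B₁ = (μ₀I/4πd)·2 sin(π/4) = 6.01×10⁻⁶ T.
All 4 sides add in the same direction: B = 4 × 6.01×10⁻⁶ = 2.40×10⁻⁵ T.

B ≈ 24.0 μT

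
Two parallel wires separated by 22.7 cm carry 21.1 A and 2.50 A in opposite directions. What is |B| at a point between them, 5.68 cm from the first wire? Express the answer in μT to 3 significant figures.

Each long wire gives B = μ₀I/(2πd). Distances are d₁ = 0.0568 m and d₂ = 0.1702 m.
B₁ = 7.43×10⁻⁵ T, B₂ = 2.94×10⁻⁶ T.
Between antiparallel currents both contributions point the same way, so they add. B = B₁ + B₂ = 7.43×10⁻⁵ + 2.94×10⁻⁶ = 7.72×10⁻⁵ T.

B ≈ 77.2 μT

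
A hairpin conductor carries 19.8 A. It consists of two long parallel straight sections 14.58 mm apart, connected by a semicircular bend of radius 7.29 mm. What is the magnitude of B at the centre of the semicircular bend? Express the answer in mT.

B ≈ 1.40 mT

The semicircular arc contributes B_arc = μ₀I·π/(4πR) = μ₀I/(4R) = 8.53×10⁻⁴ T.
Each semi-infinite lead is at perpendicular distance R = 0.00729 m from the centre, with the perpendicular foot at its near end, so it contributes μ₀I/(4πR); both point the same way, together 5.43×10⁻⁴ T.
Arc and leads all point the same direction: B = 8.53×10⁻⁴ + 5.43×10⁻⁴ = 1.40×10⁻³ T.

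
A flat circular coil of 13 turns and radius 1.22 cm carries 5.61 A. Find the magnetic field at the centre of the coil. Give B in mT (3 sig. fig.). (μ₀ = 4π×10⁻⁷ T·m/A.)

For an N-turn flat coil, B = Nμ₀I/(2R) with R = 0.0122 m.
B = 13 × 2.89×10⁻⁴ T = 3.76×10⁻³ T.

B ≈ 3.76 mT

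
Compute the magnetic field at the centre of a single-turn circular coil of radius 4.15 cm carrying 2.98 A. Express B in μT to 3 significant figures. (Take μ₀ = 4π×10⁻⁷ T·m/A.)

B ≈ 45.1 μT

At the centre of a circular loop the Biot–Savart law gives B = μ₀I/(2R).
B = (4π×10⁻⁷ × 2.98) / (2 × 0.0415) = 4.51×10⁻⁵ T.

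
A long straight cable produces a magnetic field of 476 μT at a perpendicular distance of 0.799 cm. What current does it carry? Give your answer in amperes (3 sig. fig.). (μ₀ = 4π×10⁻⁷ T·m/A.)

I ≈ 19.0 A

For a long straight wire B = μ₀I/(2πd), so I = 2πdB/μ₀.
I = 2π × 0.00799 × 4.76×10⁻⁴ / (4π×10⁻⁷) = 19.0 A.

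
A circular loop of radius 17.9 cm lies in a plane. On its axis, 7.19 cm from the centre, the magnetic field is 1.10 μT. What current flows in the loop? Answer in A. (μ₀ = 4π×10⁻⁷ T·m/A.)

I ≈ 0.392 A

On the axis of a loop, B = μ₀IR²/[2(R²+z²)^(3/2)], so I = 2B(R²+z²)^(3/2)/(μ₀R²).
R² + z² = 0.03204 + 0.00517 = 0.03721 m²; raised to 3/2 gives 7.18×10⁻³ m³.
I = 2 × 1.10×10⁻⁶ × 7.18×10⁻³ / (1.26×10⁻⁶ × 0.03204) = 0.392 A.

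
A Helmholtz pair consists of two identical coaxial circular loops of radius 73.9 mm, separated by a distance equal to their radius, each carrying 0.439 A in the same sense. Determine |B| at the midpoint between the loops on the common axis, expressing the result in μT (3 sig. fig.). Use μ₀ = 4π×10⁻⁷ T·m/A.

Each loop contributes B = μ₀IR²/[2(R²+z²)^(3/2)] on the axis, with z measured from that loop.
Loop 1 (z = 0.03695 m): B₁ = 2.67×10⁻⁶ T. Loop 2 (z = 0.03695 m): B₂ = 2.67×10⁻⁶ T.
The fields add: B = B₁ + B₂ = 5.34×10⁻⁶ T.

B ≈ 5.34 μT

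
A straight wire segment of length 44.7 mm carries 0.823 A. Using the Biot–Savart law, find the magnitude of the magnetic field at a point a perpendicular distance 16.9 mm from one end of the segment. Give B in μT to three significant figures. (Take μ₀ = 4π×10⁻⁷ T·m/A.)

B ≈ 4.56 μT

For a finite straight segment, B = (μ₀I/4πd)(sinθ₁ + sinθ₂), where θ₁, θ₂ are the angles from the perpendicular to each end.
The perpendicular foot is at one end, so the two end-offsets along the wire are 0 and L = 0.0447 m.
sinθ₁ = 0/√(0²+0.0169²) = 0.0000; sinθ₂ = 0.0447/√(0.0447²+0.0169²) = 0.9354.
B = (4π×10⁻⁷ × 0.823) / (4π × 0.0169) × (0.0000 + 0.9354) = 4.56×10⁻⁶ T.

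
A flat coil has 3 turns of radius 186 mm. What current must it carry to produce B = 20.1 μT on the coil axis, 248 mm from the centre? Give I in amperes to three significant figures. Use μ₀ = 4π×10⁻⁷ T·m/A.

I ≈ 9.18 A

For an N-turn coil, B = Nμ₀IR²/[2(R²+z²)^(3/2)] with R = 0.186 m, z = 0.248 m, so I = 2B(R²+z²)^(3/2)/(Nμ₀R²) = 2 × 2.01×10⁻⁵ × 2.98×10⁻² / (3 × 4π×10⁻⁷ × 0.0346) = 9.18 A.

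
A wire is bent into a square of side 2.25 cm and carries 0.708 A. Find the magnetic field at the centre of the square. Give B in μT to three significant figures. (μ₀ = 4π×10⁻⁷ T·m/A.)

B ≈ 35.6 μT

Each side is a finite straight segment at perpendicular distance d = a/(2 tan(π/4)) = 0.01125 m from the centre, with end-angles ±π/4.
One side contributes B₁ = (μ₀I/4πd)·2 sin(π/4) = 8.90×10⁻⁶ T.
All 4 sides add in the same direction: B = 4 × 8.90×10⁻⁶ = 3.56×10⁻⁵ T.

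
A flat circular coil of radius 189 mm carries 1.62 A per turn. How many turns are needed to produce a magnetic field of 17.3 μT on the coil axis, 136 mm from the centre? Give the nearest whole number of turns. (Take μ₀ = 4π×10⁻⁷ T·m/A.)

N = 6

For an N-turn coil, B = Nμ₀IR²/[2(R²+z²)^(3/2)]. A single turn gives B₁ = 2.88×10⁻⁶ T with R = 0.189 m, z = 0.136 m.
N = B/B₁ = 1.73×10⁻⁵ / 2.88×10⁻⁶ = 6.01.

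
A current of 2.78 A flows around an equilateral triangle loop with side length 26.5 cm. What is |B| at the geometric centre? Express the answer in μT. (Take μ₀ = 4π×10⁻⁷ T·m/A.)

Each side is a finite straight segment at perpendicular distance d = a/(2 tan(π/3)) = 0.0765 m from the centre, with end-angles ±π/3.
One side contributes B₁ = (μ₀I/4πd)·2 sin(π/3) = 6.29×10⁻⁶ T.
All 3 sides add in the same direction: B = 3 × 6.29×10⁻⁶ = 1.89×10⁻⁵ T.

B ≈ 18.9 μT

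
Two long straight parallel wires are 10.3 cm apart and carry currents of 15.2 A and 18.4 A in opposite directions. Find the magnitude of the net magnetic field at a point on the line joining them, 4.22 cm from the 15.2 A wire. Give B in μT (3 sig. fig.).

Each long wire gives B = μ₀I/(2πd). Distances are d₁ = 0.0422 m and d₂ = 0.0608 m.
B₁ = 7.20×10⁻⁵ T, B₂ = 6.05×10⁻⁵ T.
Between antiparallel currents both contributions point the same way, so they add. B = B₁ + B₂ = 7.20×10⁻⁵ + 6.05×10⁻⁵ = 1.33×10⁻⁴ T.

B ≈ 133 μT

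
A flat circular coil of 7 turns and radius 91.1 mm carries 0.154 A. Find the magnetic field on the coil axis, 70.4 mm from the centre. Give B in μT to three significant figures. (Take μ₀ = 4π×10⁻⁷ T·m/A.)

B ≈ 3.68 μT

For an N-turn flat coil, B = Nμ₀IR²/[2(R²+z²)^(3/2)] with R = 0.0911 m, z = 0.0704 m.
B = 7 × 5.26×10⁻⁷ T = 3.68×10⁻⁶ T.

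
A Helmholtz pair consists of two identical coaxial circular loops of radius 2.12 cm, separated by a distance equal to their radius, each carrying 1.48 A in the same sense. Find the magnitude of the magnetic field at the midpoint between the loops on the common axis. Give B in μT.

Each loop contributes B = μ₀IR²/[2(R²+z²)^(3/2)] on the axis, with z measured from that loop.
Loop 1 (z = 0.0106 m): B₁ = 3.14×10⁻⁵ T. Loop 2 (z = 0.0106 m): B₂ = 3.14×10⁻⁵ T.
The fields add: B = B₁ + B₂ = 6.28×10⁻⁵ T.

B ≈ 62.8 μT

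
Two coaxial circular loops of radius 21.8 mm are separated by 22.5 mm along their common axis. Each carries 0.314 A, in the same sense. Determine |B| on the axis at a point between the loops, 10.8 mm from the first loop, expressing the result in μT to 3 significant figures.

B ≈ 12.7 μT

Each loop contributes B = μ₀IR²/[2(R²+z²)^(3/2)] on the axis, with z measured from that loop.
Loop 1 (z = 0.0108 m): B₁ = 6.51×10⁻⁶ T. Loop 2 (z = 0.0117 m): B₂ = 6.19×10⁻⁶ T.
The fields add: B = B₁ + B₂ = 1.27×10⁻⁵ T.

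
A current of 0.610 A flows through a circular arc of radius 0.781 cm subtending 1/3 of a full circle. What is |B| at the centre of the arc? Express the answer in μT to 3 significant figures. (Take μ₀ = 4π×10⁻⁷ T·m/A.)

B ≈ 16.4 μT

The Biot–Savart field of a circular arc at its centre is B = μ₀Iφ/(4πR), with φ = 2.094 rad.
B = (4π×10⁻⁷ × 0.610 × 2.094) / (4π × 0.00781) = 1.64×10⁻⁵ T.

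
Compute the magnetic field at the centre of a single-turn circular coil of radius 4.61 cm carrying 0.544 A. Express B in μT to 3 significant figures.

B ≈ 7.41 μT

At the centre of a circular loop the Biot–Savart law gives B = μ₀I/(2R).
B = (4π×10⁻⁷ × 0.544) / (2 × 0.0461) = 7.41×10⁻⁶ T.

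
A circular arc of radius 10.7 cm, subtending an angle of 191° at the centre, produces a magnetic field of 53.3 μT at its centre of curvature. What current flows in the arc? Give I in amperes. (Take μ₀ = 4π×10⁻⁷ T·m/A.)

I ≈ 17.1 A

For a circular arc, B = μ₀Iφ/(4πR) with φ in radians; here φ = 3.334 rad.
So I = 4πRB/(μ₀φ) = 4π × 0.107 × 5.33×10⁻⁵ / (4π×10⁻⁷ × 3.334) = 17.1 A.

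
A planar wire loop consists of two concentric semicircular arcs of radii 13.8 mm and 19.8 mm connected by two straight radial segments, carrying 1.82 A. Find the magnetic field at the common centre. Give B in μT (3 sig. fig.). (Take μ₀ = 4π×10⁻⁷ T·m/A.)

The radial connectors point toward the centre, so dl × r̂ = 0 and they contribute nothing.
Each semicircle gives μ₀I/(4R): inner arc 4.14×10⁻⁵ T, outer arc 2.89×10⁻⁵ T.
The two arcs carry current in opposite angular senses, so their fields oppose: B = |4.14×10⁻⁵ − 2.89×10⁻⁵| = 1.26×10⁻⁵ T.

B ≈ 12.6 μT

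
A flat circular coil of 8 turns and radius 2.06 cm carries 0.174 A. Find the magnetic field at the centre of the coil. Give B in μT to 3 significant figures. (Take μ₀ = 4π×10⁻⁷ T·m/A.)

For an N-turn flat coil, B = Nμ₀I/(2R) with R = 0.0206 m.
B = 8 × 5.31×10⁻⁶ T = 4.25×10⁻⁵ T.

B ≈ 42.5 μT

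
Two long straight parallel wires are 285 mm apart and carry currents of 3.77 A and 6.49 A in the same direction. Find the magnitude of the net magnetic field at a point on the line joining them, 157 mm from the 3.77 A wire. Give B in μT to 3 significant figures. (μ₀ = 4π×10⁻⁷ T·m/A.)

B ≈ 5.34 μT

Each long wire gives B = μ₀I/(2πd). Distances are d₁ = 0.157 m and d₂ = 0.128 m.
B₁ = 4.80×10⁻⁶ T, B₂ = 1.01×10⁻⁵ T.
Between parallel currents the two contributions point in opposite directions, so they subtract. B = |B₁ − B₂| = |4.80×10⁻⁶ − 1.01×10⁻⁵| = 5.34×10⁻⁶ T.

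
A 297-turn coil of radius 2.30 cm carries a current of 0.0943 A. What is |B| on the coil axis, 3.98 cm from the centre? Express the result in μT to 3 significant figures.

For an N-turn flat coil, B = Nμ₀IR²/[2(R²+z²)^(3/2)] with R = 0.023 m, z = 0.0398 m.
B = 297 × 3.23×10⁻⁷ T = 9.58×10⁻⁵ T.

B ≈ 95.8 μT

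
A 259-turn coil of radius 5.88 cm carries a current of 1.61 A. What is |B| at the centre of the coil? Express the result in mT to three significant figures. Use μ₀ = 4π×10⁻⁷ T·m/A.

B ≈ 4.46 mT

For an N-turn flat coil, B = Nμ₀I/(2R) with R = 0.0588 m.
B = 259 × 1.72×10⁻⁵ T = 4.46×10⁻³ T.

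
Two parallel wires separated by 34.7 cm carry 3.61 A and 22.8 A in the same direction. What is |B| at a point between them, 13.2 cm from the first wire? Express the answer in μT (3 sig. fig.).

B ≈ 15.7 μT

Each long wire gives B = μ₀I/(2πd). Distances are d₁ = 0.132 m and d₂ = 0.215 m.
B₁ = 5.47×10⁻⁶ T, B₂ = 2.12×10⁻⁵ T.
Between parallel currents the two contributions point in opposite directions, so they subtract. B = |B₁ − B₂| = |5.47×10⁻⁶ − 2.12×10⁻⁵| = 1.57×10⁻⁵ T.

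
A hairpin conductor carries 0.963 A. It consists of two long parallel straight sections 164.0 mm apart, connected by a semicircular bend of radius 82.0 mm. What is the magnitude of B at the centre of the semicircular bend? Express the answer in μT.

The semicircular arc contributes B_arc = μ₀I·π/(4πR) = μ₀I/(4R) = 3.69×10⁻⁶ T.
Each semi-infinite lead is at perpendicular distance R = 0.082 m from the centre, with the perpendicular foot at its near end, so it contributes μ₀I/(4πR); both point the same way, together 2.35×10⁻⁶ T.
Arc and leads all point the same direction: B = 3.69×10⁻⁶ + 2.35×10⁻⁶ = 6.04×10⁻⁶ T.

B ≈ 6.04 μT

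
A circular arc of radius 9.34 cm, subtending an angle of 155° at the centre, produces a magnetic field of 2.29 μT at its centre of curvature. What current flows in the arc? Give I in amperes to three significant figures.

For a circular arc, B = μ₀Iφ/(4πR) with φ in radians; here φ = 2.705 rad.
So I = 4πRB/(μ₀φ) = 4π × 0.0934 × 2.29×10⁻⁶ / (4π×10⁻⁷ × 2.705) = 0.791 A.

I ≈ 0.791 A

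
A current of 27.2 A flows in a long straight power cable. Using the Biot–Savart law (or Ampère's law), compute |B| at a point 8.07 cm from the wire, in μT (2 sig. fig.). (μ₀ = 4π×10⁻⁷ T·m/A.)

B ≈ 67 μT

For an infinitely long straight wire, B = μ₀I/(2πd).
B = (4π×10⁻⁷ × 27.2) / (2π × 0.0807) = 6.74×10⁻⁵ T.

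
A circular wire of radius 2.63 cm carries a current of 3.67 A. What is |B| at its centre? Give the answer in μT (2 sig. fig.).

At the centre of a circular loop the Biot–Savart law gives B = μ₀I/(2R).
B = (4π×10⁻⁷ × 3.67) / (2 × 0.0263) = 8.77×10⁻⁵ T.

B ≈ 88 μT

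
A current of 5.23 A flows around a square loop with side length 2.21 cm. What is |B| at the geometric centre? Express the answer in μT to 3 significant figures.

Each side is a finite straight segment at perpendicular distance d = a/(2 tan(π/4)) = 0.01105 m from the centre, with end-angles ±π/4.
One side contributes B₁ = (μ₀I/4πd)·2 sin(π/4) = 6.69×10⁻⁵ T.
All 4 sides add in the same direction: B = 4 × 6.69×10⁻⁵ = 2.68×10⁻⁴ T.

B ≈ 268 μT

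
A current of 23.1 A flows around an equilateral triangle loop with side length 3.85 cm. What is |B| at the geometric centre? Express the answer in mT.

Each side is a finite straight segment at perpendicular distance d = a/(2 tan(π/3)) = 0.01111 m from the centre, with end-angles ±π/3.
One side contributes B₁ = (μ₀I/4πd)·2 sin(π/3) = 3.60×10⁻⁴ T.
All 3 sides add in the same direction: B = 3 × 3.60×10⁻⁴ = 1.08×10⁻³ T.

B ≈ 1.08 mT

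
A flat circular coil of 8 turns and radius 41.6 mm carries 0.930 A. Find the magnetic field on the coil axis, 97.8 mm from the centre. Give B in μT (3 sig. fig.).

For an N-turn flat coil, B = Nμ₀IR²/[2(R²+z²)^(3/2)] with R = 0.0416 m, z = 0.0978 m.
B = 8 × 8.42×10⁻⁷ T = 6.74×10⁻⁶ T.

B ≈ 6.74 μT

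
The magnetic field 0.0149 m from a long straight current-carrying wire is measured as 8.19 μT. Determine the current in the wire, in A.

I ≈ 0.610 A

For a long straight wire B = μ₀I/(2πd), so I = 2πdB/μ₀.
I = 2π × 0.0149 × 8.19×10⁻⁶ / (4π×10⁻⁷) = 0.610 A.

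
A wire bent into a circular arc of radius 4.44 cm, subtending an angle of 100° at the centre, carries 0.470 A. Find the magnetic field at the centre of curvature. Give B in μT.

B ≈ 1.85 μT

The Biot–Savart field of a circular arc at its centre is B = μ₀Iφ/(4πR), with φ = 1.745 rad.
B = (4π×10⁻⁷ × 0.470 × 1.745) / (4π × 0.0444) = 1.85×10⁻⁶ T.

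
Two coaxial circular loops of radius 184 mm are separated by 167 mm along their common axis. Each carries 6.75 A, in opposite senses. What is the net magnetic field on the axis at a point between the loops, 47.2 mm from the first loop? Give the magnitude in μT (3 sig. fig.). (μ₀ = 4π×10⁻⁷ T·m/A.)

B ≈ 7.38 μT

Each loop contributes B = μ₀IR²/[2(R²+z²)^(3/2)] on the axis, with z measured from that loop.
Loop 1 (z = 0.0472 m): B₁ = 2.09×10⁻⁵ T. Loop 2 (z = 0.1198 m): B₂ = 1.36×10⁻⁵ T.
The fields oppose: B = |B₁ − B₂| = 7.38×10⁻⁶ T.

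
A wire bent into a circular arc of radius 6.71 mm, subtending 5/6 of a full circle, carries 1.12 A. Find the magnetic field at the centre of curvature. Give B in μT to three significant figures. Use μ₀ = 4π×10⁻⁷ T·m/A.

The Biot–Savart field of a circular arc at its centre is B = μ₀Iφ/(4πR), with φ = 5.236 rad.
B = (4π×10⁻⁷ × 1.12 × 5.236) / (4π × 0.00671) = 8.74×10⁻⁵ T.

B ≈ 87.4 μT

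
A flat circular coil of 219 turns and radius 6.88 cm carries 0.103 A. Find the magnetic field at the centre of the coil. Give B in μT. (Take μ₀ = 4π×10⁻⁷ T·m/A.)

B ≈ 206 μT

For an N-turn flat coil, B = Nμ₀I/(2R) with R = 0.0688 m.
B = 219 × 9.41×10⁻⁷ T = 2.06×10⁻⁴ T.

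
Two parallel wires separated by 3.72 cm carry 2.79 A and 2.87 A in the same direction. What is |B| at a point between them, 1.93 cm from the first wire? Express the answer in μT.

Each long wire gives B = μ₀I/(2πd). Distances are d₁ = 0.0193 m and d₂ = 0.0179 m.
B₁ = 2.89×10⁻⁵ T, B₂ = 3.21×10⁻⁵ T.
Between parallel currents the two contributions point in opposite directions, so they subtract. B = |B₁ − B₂| = |2.89×10⁻⁵ − 3.21×10⁻⁵| = 3.16×10⁻⁶ T.

B ≈ 3.16 μT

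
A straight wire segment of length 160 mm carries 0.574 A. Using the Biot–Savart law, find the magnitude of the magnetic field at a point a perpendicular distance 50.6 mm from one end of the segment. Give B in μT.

B ≈ 1.08 μT

For a finite straight segment, B = (μ₀I/4πd)(sinθ₁ + sinθ₂), where θ₁, θ₂ are the angles from the perpendicular to each end.
The perpendicular foot is at one end, so the two end-offsets along the wire are 0 and L = 0.16 m.
sinθ₁ = 0/√(0²+0.0506²) = 0.0000; sinθ₂ = 0.16/√(0.16²+0.0506²) = 0.9535.
B = (4π×10⁻⁷ × 0.574) / (4π × 0.0506) × (0.0000 + 0.9535) = 1.08×10⁻⁶ T.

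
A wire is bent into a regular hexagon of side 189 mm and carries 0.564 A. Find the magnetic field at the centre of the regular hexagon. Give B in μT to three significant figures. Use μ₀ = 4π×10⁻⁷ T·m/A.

Each side is a finite straight segment at perpendicular distance d = a/(2 tan(π/6)) = 0.1637 m from the centre, with end-angles ±π/6.
One side contributes B₁ = (μ₀I/4πd)·2 sin(π/6) = 3.45×10⁻⁷ T.
All 6 sides add in the same direction: B = 6 × 3.45×10⁻⁷ = 2.07×10⁻⁶ T.

B ≈ 2.07 μT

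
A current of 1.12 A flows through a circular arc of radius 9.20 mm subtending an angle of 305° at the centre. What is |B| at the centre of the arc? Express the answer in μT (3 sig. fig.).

The Biot–Savart field of a circular arc at its centre is B = μ₀Iφ/(4πR), with φ = 5.323 rad.
B = (4π×10⁻⁷ × 1.12 × 5.323) / (4π × 0.0092) = 6.48×10⁻⁵ T.

B ≈ 64.8 μT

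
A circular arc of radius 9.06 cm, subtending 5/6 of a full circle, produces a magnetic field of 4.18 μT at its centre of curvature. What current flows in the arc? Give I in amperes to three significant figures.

For a circular arc, B = μ₀Iφ/(4πR) with φ in radians; here φ = 5.236 rad.
So I = 4πRB/(μ₀φ) = 4π × 0.0906 × 4.18×10⁻⁶ / (4π×10⁻⁷ × 5.236) = 0.723 A.

I ≈ 0.723 A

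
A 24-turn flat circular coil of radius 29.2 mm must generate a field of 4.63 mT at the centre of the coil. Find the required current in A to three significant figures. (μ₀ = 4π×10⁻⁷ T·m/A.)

I ≈ 8.97 A

For an N-turn coil, B = Nμ₀I/(2R) with R = 0.0292 m, so I = 2RB/(Nμ₀) = 2 × 0.0292 × 4.63×10⁻³ / (24 × 4π×10⁻⁷) = 8.97 A.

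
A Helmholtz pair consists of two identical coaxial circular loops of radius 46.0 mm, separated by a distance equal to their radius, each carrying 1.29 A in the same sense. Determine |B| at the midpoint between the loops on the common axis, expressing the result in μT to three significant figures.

B ≈ 25.2 μT

Each loop contributes B = μ₀IR²/[2(R²+z²)^(3/2)] on the axis, with z measured from that loop.
Loop 1 (z = 0.023 m): B₁ = 1.26×10⁻⁵ T. Loop 2 (z = 0.023 m): B₂ = 1.26×10⁻⁵ T.
The fields add: B = B₁ + B₂ = 2.52×10⁻⁵ T.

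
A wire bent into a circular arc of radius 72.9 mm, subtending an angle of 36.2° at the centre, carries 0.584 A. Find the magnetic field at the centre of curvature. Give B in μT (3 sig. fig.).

The Biot–Savart field of a circular arc at its centre is B = μ₀Iφ/(4πR), with φ = 0.6318 rad.
B = (4π×10⁻⁷ × 0.584 × 0.6318) / (4π × 0.0729) = 5.06×10⁻⁷ T.

B ≈ 0.506 μT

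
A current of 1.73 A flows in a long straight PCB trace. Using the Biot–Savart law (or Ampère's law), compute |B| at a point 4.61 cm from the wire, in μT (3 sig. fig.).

For an infinitely long straight wire, B = μ₀I/(2πd).
B = (4π×10⁻⁷ × 1.73) / (2π × 0.0461) = 7.51×10⁻⁶ T.

B ≈ 7.51 μT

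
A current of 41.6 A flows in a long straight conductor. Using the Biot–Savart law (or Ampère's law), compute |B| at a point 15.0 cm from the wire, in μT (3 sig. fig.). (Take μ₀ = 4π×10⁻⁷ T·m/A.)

B ≈ 55.5 μT

For an infinitely long straight wire, B = μ₀I/(2πd).
B = (4π×10⁻⁷ × 41.6) / (2π × 0.15) = 5.55×10⁻⁵ T.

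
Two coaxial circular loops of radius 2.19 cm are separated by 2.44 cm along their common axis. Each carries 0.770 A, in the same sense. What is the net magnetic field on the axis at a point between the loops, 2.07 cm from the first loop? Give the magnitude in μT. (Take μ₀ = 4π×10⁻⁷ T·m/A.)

B ≈ 29.7 μT

Each loop contributes B = μ₀IR²/[2(R²+z²)^(3/2)] on the axis, with z measured from that loop.
Loop 1 (z = 0.0207 m): B₁ = 8.48×10⁻⁶ T. Loop 2 (z = 0.0037 m): B₂ = 2.12×10⁻⁵ T.
The fields add: B = B₁ + B₂ = 2.97×10⁻⁵ T.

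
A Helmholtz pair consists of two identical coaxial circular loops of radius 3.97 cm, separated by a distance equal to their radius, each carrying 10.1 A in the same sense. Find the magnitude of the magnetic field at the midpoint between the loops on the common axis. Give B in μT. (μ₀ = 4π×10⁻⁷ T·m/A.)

Each loop contributes B = μ₀IR²/[2(R²+z²)^(3/2)] on the axis, with z measured from that loop.
Loop 1 (z = 0.01985 m): B₁ = 1.14×10⁻⁴ T. Loop 2 (z = 0.01985 m): B₂ = 1.14×10⁻⁴ T.
The fields add: B = B₁ + B₂ = 2.29×10⁻⁴ T.

B ≈ 229 μT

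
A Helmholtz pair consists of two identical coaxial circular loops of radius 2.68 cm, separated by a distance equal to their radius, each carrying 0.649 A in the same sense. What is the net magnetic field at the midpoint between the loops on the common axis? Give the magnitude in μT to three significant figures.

B ≈ 21.8 μT

Each loop contributes B = μ₀IR²/[2(R²+z²)^(3/2)] on the axis, with z measured from that loop.
Loop 1 (z = 0.0134 m): B₁ = 1.09×10⁻⁵ T. Loop 2 (z = 0.0134 m): B₂ = 1.09×10⁻⁵ T.
The fields add: B = B₁ + B₂ = 2.18×10⁻⁵ T.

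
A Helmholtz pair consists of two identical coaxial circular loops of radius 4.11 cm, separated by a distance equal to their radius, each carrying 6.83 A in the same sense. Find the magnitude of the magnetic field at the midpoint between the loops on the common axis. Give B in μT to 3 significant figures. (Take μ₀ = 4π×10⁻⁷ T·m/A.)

B ≈ 149 μT

Each loop contributes B = μ₀IR²/[2(R²+z²)^(3/2)] on the axis, with z measured from that loop.
Loop 1 (z = 0.02055 m): B₁ = 7.47×10⁻⁵ T. Loop 2 (z = 0.02055 m): B₂ = 7.47×10⁻⁵ T.
The fields add: B = B₁ + B₂ = 1.49×10⁻⁴ T.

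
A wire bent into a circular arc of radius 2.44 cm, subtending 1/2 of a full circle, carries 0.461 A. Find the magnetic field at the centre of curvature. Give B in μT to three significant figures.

B ≈ 5.94 μT

The Biot–Savart field of a circular arc at its centre is B = μ₀Iφ/(4πR), with φ = 3.142 rad.
B = (4π×10⁻⁷ × 0.461 × 3.142) / (4π × 0.0244) = 5.94×10⁻⁶ T.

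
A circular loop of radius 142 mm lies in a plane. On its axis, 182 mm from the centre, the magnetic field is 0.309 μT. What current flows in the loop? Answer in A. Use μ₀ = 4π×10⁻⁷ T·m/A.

I ≈ 0.300 A

On the axis of a loop, B = μ₀IR²/[2(R²+z²)^(3/2)], so I = 2B(R²+z²)^(3/2)/(μ₀R²).
R² + z² = 0.02016 + 0.03312 = 0.05329 m²; raised to 3/2 gives 1.23×10⁻² m³.
I = 2 × 3.09×10⁻⁷ × 1.23×10⁻² / (1.26×10⁻⁶ × 0.02016) = 0.300 A.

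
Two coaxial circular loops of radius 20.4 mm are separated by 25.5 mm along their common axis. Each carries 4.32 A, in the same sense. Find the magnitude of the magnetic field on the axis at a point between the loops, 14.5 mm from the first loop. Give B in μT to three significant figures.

Each loop contributes B = μ₀IR²/[2(R²+z²)^(3/2)] on the axis, with z measured from that loop.
Loop 1 (z = 0.0145 m): B₁ = 7.21×10⁻⁵ T. Loop 2 (z = 0.011 m): B₂ = 9.07×10⁻⁵ T.
The fields add: B = B₁ + B₂ = 1.63×10⁻⁴ T.

B ≈ 163 μT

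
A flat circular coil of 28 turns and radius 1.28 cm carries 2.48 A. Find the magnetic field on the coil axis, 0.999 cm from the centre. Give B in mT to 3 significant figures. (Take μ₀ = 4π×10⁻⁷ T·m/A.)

For an N-turn flat coil, B = Nμ₀IR²/[2(R²+z²)^(3/2)] with R = 0.0128 m, z = 0.00999 m.
B = 28 × 5.96×10⁻⁵ T = 1.67×10⁻³ T.

B ≈ 1.67 mT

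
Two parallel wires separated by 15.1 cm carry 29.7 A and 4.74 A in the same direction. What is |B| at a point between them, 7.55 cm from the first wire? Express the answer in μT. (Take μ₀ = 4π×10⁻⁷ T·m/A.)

B ≈ 66.1 μT

Each long wire gives B = μ₀I/(2πd). Distances are d₁ = 0.0755 m and d₂ = 0.0755 m.
B₁ = 7.87×10⁻⁵ T, B₂ = 1.26×10⁻⁵ T.
Between parallel currents the two contributions point in opposite directions, so they subtract. B = |B₁ − B₂| = |7.87×10⁻⁵ − 1.26×10⁻⁵| = 6.61×10⁻⁵ T.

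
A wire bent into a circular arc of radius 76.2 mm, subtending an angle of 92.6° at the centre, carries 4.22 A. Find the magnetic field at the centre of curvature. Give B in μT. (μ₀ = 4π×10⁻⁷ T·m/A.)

B ≈ 8.95 μT

The Biot–Savart field of a circular arc at its centre is B = μ₀Iφ/(4πR), with φ = 1.616 rad.
B = (4π×10⁻⁷ × 4.22 × 1.616) / (4π × 0.0762) = 8.95×10⁻⁶ T.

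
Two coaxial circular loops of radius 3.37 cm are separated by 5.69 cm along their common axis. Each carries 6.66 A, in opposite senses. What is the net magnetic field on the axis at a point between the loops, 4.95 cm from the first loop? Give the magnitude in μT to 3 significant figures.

B ≈ 93.6 μT

Each loop contributes B = μ₀IR²/[2(R²+z²)^(3/2)] on the axis, with z measured from that loop.
Loop 1 (z = 0.0495 m): B₁ = 2.21×10⁻⁵ T. Loop 2 (z = 0.0074 m): B₂ = 1.16×10⁻⁴ T.
The fields oppose: B = |B₁ − B₂| = 9.36×10⁻⁵ T.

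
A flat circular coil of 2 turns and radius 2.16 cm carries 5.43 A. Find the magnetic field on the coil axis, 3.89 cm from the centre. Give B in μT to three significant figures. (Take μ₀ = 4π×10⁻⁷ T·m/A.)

For an N-turn flat coil, B = Nμ₀IR²/[2(R²+z²)^(3/2)] with R = 0.0216 m, z = 0.0389 m.
B = 2 × 1.81×10⁻⁵ T = 3.61×10⁻⁵ T.

B ≈ 36.1 μT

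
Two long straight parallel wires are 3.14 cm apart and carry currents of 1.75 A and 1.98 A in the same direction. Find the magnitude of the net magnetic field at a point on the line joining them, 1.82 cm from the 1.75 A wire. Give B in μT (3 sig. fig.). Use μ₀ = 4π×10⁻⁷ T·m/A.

B ≈ 10.8 μT

Each long wire gives B = μ₀I/(2πd). Distances are d₁ = 0.0182 m and d₂ = 0.0132 m.
B₁ = 1.92×10⁻⁵ T, B₂ = 3.00×10⁻⁵ T.
Between parallel currents the two contributions point in opposite directions, so they subtract. B = |B₁ − B₂| = |1.92×10⁻⁵ − 3.00×10⁻⁵| = 1.08×10⁻⁵ T.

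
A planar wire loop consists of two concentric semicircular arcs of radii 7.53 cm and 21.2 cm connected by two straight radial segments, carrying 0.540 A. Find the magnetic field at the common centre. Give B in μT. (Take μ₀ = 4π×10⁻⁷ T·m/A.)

The radial connectors point toward the centre, so dl × r̂ = 0 and they contribute nothing.
Each semicircle gives μ₀I/(4R): inner arc 2.25×10⁻⁶ T, outer arc 8.00×10⁻⁷ T.
The two arcs carry current in opposite angular senses, so their fields oppose: B = |2.25×10⁻⁶ − 8.00×10⁻⁷| = 1.45×10⁻⁶ T.

B ≈ 1.45 μT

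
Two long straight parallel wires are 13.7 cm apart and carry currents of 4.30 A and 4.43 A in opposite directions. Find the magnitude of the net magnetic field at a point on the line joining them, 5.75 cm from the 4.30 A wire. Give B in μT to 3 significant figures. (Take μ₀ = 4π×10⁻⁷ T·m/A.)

B ≈ 26.1 μT

Each long wire gives B = μ₀I/(2πd). Distances are d₁ = 0.0575 m and d₂ = 0.0795 m.
B₁ = 1.50×10⁻⁵ T, B₂ = 1.11×10⁻⁵ T.
Between antiparallel currents both contributions point the same way, so they add. B = B₁ + B₂ = 1.50×10⁻⁵ + 1.11×10⁻⁵ = 2.61×10⁻⁵ T.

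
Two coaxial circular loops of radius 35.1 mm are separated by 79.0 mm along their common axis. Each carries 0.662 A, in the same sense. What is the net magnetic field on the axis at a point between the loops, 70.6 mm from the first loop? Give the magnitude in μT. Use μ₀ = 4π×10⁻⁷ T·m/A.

B ≈ 11.9 μT

Each loop contributes B = μ₀IR²/[2(R²+z²)^(3/2)] on the axis, with z measured from that loop.
Loop 1 (z = 0.0706 m): B₁ = 1.05×10⁻⁶ T. Loop 2 (z = 0.0084 m): B₂ = 1.09×10⁻⁵ T.
The fields add: B = B₁ + B₂ = 1.19×10⁻⁵ T.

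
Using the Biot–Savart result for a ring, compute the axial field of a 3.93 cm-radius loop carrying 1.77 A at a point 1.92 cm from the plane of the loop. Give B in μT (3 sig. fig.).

B ≈ 20.5 μT

On the axis of a circular loop, B = μ₀IR² / [2(R²+z²)^(3/2)].
R² + z² = (0.0393)² + (0.0192)² = 0.001913 m², and (R²+z²)^(3/2) = 8.37×10⁻⁵ m³.
B = (4π×10⁻⁷ × 1.77 × 0.001544) / (2 × 8.37×10⁻⁵) = 2.05×10⁻⁵ T.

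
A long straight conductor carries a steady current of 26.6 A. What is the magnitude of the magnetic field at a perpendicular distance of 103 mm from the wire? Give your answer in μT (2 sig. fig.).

For an infinitely long straight wire, B = μ₀I/(2πd).
B = (4π×10⁻⁷ × 26.6) / (2π × 0.103) = 5.17×10⁻⁵ T.

B ≈ 52 μT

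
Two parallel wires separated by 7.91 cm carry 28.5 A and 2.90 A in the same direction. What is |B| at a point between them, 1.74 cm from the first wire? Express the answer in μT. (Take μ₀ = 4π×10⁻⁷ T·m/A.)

B ≈ 318 μT

Each long wire gives B = μ₀I/(2πd). Distances are d₁ = 0.0174 m and d₂ = 0.0617 m.
B₁ = 3.28×10⁻⁴ T, B₂ = 9.40×10⁻⁶ T.
Between parallel currents the two contributions point in opposite directions, so they subtract. B = |B₁ − B₂| = |3.28×10⁻⁴ − 9.40×10⁻⁶| = 3.18×10⁻⁴ T.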